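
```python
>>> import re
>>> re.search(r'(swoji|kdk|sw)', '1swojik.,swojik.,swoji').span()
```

(1, 6)

Branches in `(...|...)` are attempted left-to-right; the first branch that allows the whole pattern to succeed is taken.
The match spans [1:6] → 'swoji'.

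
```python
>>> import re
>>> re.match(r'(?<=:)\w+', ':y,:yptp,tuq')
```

The lookaround is zero-width — it requires the adjacent text to match without consuming it, so the asserted text isn't part of the match.
With `match`, the pattern is implicitly anchored at the beginning.
Here the string doesn't start with a match, so the call returns None.

None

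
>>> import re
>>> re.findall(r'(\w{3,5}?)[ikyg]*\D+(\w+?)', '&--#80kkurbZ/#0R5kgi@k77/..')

Pattern: 3 to 5 of a word character (lazy) (captured); then zero or more of one of [ikyg]; then one or more of a non-digit; then one or more of a word character (lazy) (captured).
Because the quantifier is non-greedy, it stops expanding at the earliest point where the rest of the pattern can succeed.
Matches: at [4:15] match '80kkurbZ/#0', groups = ('80k', '0'); at [15:23] match 'R5kgi@k7', groups = ('R5k', '7').
`findall` packs the 2 group values into a tuple for every match.

[('80k', '0'), ('R5k', '7')]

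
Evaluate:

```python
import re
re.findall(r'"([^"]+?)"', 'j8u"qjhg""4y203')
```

['qjhg']

Matches: at [3:9] match '"qjhg"', group 1 = 'qjhg'.
One capturing group, so `findall` returns just the captured substring from the one match — 1 in all.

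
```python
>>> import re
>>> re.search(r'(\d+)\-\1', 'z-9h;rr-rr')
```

A backreference is literal: `\1` must see the identical characters the first group matched.
Here no position works, so the call returns None.

None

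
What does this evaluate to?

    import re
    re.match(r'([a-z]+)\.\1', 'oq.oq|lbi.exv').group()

'oq.oq'

`\1` has to match the exact text group 1 already captured.
`re.match` won't scan ahead — the pattern has to work from the very first character.
The match spans [0:5] → 'oq.oq'.
Captured: group 1 = 'oq'.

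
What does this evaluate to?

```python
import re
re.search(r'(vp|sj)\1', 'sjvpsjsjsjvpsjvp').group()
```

'sjsj'

`\1` has to match the exact text group 1 already captured.
Unlike `match`, `search` isn't anchored — it looks for the pattern anywhere in the string.
The match spans [4:8] → 'sjsj'.
Captured: group 1 = 'sj'.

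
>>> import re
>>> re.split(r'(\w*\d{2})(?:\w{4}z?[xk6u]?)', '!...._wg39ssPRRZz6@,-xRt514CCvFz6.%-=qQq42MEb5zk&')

['!....', '_wg39', 'RZz6@,-', 'xRt514', '.%-=', 'qQq42', '&']

Pattern: zero or more of a word character, then exactly 2 of a digit (captured); then exactly 4 of a word character, then optionally the literal 'z', then optionally one of [xk6u] (non-capturing group).
Matches to split on: at [5:14] → '_wg39ssPR'; at [21:33] → 'xRt514CCvFz6'; at [37:48] → 'qQq42MEb5zk'.
Because the pattern has a capturing group, `split` also inserts each captured text between the pieces.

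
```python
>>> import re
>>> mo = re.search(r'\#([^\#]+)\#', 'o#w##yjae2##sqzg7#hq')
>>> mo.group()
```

'#w#'

The match spans [1:4] → '#w#'.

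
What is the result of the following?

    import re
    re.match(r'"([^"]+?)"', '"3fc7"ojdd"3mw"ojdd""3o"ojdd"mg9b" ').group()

'"3fc7"'

With `match`, the pattern is implicitly anchored at the beginning.
The match spans [0:6] → '"3fc7"'.
Captured: group 1 = '3fc7'.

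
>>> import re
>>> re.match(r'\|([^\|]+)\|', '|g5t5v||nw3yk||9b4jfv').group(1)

The match spans [0:7] → '|g5t5v|'.
Captured: group 1 = 'g5t5v'.

'g5t5v'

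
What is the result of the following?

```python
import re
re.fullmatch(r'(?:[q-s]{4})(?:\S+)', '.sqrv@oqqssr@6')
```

`re.fullmatch` is like wrapping the pattern in `^…$` (in single-line mode).
Here the pattern can't cover the whole string, so the call returns None.

None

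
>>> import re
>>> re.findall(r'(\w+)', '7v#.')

['7v']

This matches one or more of a word character (captured).
Matches: at [0:2] match '7v', group 1 = '7v'.
`findall` collects group 1 from the one match (1 total).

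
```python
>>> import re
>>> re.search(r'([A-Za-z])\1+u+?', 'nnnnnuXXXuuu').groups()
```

The match spans [0:6] → 'nnnnnu'.
Captured: group 1 = 'n'.

('n',)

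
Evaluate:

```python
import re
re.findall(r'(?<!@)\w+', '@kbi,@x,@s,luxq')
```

['bi', 'luxq']

The negative lookaround is zero-width — it rules out positions where the adjacent text would match, without consuming anything.
Matches: at [2:4] → 'bi'; at [11:15] → 'luxq'.
`findall` yields the raw match text (2 of them) because the pattern has no groups.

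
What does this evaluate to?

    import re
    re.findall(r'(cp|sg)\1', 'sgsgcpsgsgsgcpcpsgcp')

['sg', 'sg', 'cp']

After group 1 captures some text, `\1` only succeeds where that same text appears again.
Matches: at [0:4] match 'sgsg', group 1 = 'sg'; at [6:10] match 'sgsg', group 1 = 'sg'; at [12:16] match 'cpcp', group 1 = 'cp'.
`findall` collects group 1 from each match (3 total).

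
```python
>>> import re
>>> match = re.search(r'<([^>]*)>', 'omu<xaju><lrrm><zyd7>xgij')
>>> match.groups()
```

('xaju',)

The match spans [3:9] → '<xaju>'.
Captured: group 1 = 'xaju'.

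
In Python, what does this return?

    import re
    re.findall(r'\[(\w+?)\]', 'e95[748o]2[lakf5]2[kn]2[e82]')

['748o', 'lakf5', 'kn', 'e82']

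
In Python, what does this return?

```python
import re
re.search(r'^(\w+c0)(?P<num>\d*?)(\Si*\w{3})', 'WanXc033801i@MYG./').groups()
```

('WanXc0', '', '3380')

This matches anchored at the start of the string; then one or more of a word character, then the literal 'c0' (captured); then zero or more of a digit (lazy) (captured as 'num'); then a non-whitespace character, then zero or more of the literal 'i', then exactly 3 of a word character (captured).
Because the quantifier is non-greedy, it stops expanding at the earliest point where the rest of the pattern can succeed.
`search` walks the string left to right and returns the first match it finds.
The match spans [0:10] → 'WanXc03380'.
Captured: group 1 = 'WanXc0', group 2 = '', group 3 = '3380'.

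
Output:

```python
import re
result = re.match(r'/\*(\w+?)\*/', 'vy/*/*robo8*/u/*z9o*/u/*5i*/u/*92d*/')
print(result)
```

`match` is anchored at position 0; if the pattern doesn't fit there, it returns None.
Here position 0 doesn't satisfy it, so the call returns None.

None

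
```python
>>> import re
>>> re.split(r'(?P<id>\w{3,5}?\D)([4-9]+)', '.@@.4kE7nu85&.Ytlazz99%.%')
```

['.@@.', '4kE7nu', '85', '&.', 'Ytlazz', '99', '%.%']

Pattern: 3 to 5 of a word character (lazy), then a non-digit (captured as 'id'); then one or more of a character in [4-9] (captured).
Matches to split on: at [4:12] → '4kE7nu85'; at [14:22] → 'Ytlazz99'.
The group in the pattern means `split` returns the separators' captures alongside the pieces.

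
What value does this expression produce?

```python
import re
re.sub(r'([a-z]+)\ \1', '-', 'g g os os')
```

'- -'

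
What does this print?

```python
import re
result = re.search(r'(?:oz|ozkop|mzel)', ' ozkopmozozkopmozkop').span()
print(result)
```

(1, 3)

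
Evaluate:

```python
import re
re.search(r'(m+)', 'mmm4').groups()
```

('mmm',)

This matches one or more of a literal 'm' (captured).
Unlike `match`, `search` isn't anchored — it looks for the pattern anywhere in the string.
The match spans [0:3] → 'mmm'.
Captured: group 1 = 'mmm'.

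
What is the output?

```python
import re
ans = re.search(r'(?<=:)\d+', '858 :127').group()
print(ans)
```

The `(?=…)`/`(?<=…)` assertion just peeks at neighbouring text; it doesn't advance the match position.
The match spans [5:8] → '127'.

127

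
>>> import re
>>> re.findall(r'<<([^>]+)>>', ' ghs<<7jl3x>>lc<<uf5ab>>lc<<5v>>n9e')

['7jl3x', 'uf5ab', '5v']

Scanning left to right: at [4:13] match '<<7jl3x>>', group 1 = '7jl3x'; at [15:24] match '<<uf5ab>>', group 1 = 'uf5ab'; at [26:32] match '<<5v>>', group 1 = '5v'.
Because there's exactly one group, `findall` drops the full match and keeps group 1 from each hit.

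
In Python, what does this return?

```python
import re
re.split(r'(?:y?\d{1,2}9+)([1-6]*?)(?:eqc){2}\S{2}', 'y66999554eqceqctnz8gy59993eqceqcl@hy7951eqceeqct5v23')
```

Pattern: optionally the literal 'y', then 1 to 2 of a digit, then one or more of the literal '9' (non-capturing group); then zero or more of a character in [1-6] (lazy) (captured); then the literal 'eqc' repeated 2 times, then exactly 2 of a non-whitespace character.
Matches to split on: at [0:17] → 'y66999554eqceqctn'; at [20:34] → 'y59993eqceqcl@'.
The group in the pattern means `split` returns the separators' captures alongside the pieces.

['', '554', 'z8g', '3', 'hy7951eqceeqct5v23']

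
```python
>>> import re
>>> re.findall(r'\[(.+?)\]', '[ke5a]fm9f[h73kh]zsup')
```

Matches: at [0:6] match '[ke5a]', group 1 = 'ke5a'; at [10:17] match '[h73kh]', group 1 = 'h73kh'.
One capturing group, so `findall` returns just the captured substring from each match — 2 in all.

['ke5a', 'h73kh']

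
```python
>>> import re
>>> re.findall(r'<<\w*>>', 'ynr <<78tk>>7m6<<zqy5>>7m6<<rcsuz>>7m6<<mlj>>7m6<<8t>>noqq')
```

Matches: at [4:12] → '<<78tk>>'; at [15:23] → '<<zqy5>>'; at [26:35] → '<<rcsuz>>'; at [38:45] → '<<mlj>>'; at [48:54] → '<<8t>>'.
`findall` yields the raw match text (5 of them) because the pattern has no groups.

['<<78tk>>', '<<zqy5>>', '<<rcsuz>>', '<<mlj>>', '<<8t>>']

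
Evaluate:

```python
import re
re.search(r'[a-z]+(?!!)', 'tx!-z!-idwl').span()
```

Because the assertion is negative and zero-width, positions next to the forbidden text are skipped.
Unlike `match`, `search` isn't anchored — it looks for the pattern anywhere in the string.
The match spans [0:1] → 't'.

(0, 1)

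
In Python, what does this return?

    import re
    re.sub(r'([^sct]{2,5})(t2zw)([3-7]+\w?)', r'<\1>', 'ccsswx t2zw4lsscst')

'ccss<wx >sscst'

The pattern matches 2 to 5 of any character except [sct] (captured); then the literal 't2z', then a literal 'w' (captured); then one or more of a character in [3-7], then optionally a word character (captured).
The replacement refers to a captured group, so each match is rewritten using its own captured text.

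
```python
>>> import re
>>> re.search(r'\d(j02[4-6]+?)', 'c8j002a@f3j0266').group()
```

'3j026'

The pattern matches a digit; then the literal 'j02', then one or more of a character in [4-6] (lazy) (captured).
Because the quantifier is non-greedy, it stops expanding at the earliest point where the rest of the pattern can succeed.
`re.search` tries every starting position until one works.
The match spans [9:14] → '3j026'.
Captured: group 1 = 'j026'.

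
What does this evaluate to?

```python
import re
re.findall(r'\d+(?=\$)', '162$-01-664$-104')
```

The `(?=…)`/`(?<=…)` assertion just peeks at neighbouring text; it doesn't advance the match position.
Since nothing is captured, `findall` lists the 2 matched substrings directly.

['162', '664']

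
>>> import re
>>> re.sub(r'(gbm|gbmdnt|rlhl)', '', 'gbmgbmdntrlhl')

The regex engine tests alternatives in the order written; an earlier branch that matches wins even if a later one would match more.
Matches: at [0:3] → 'gbm'; at [3:6] → 'gbm'; at [9:13] → 'rlhl'.
Each match is replaced by ''.

'dnt'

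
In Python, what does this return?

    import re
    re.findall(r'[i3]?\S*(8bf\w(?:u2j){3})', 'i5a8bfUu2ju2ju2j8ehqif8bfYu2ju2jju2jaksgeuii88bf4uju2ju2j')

['8bfUu2ju2ju2j']

One capturing group, so `findall` returns just the captured substring from the one match — 1 in all.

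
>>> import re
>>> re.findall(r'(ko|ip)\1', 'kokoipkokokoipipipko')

After group 1 captures some text, `\1` only succeeds where that same text appears again.
Matches: at [0:4] match 'koko', group 1 = 'ko'; at [6:10] match 'koko', group 1 = 'ko'; at [12:16] match 'ipip', group 1 = 'ip'.
One capturing group, so `findall` returns just the captured substring from each match — 3 in all.

['ko', 'ko', 'ip']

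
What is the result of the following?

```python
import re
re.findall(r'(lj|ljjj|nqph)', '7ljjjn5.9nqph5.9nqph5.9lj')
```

Alternation tries branches left to right and keeps the first one that lets the overall match succeed at that position.
Walking the string: at [1:3] match 'lj', group 1 = 'lj'; at [9:13] match 'nqph', group 1 = 'nqph'; at [16:20] match 'nqph', group 1 = 'nqph'; at [23:25] match 'lj', group 1 = 'lj'.
Because there's exactly one group, `findall` drops the full match and keeps group 1 from each hit.

['lj', 'nqph', 'nqph', 'lj']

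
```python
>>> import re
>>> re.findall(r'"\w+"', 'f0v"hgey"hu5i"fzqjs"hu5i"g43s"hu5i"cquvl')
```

Walking the string: at [3:9] → '"hgey"'; at [13:20] → '"fzqjs"'; at [24:30] → '"g43s"'.
With no groups in the pattern, `findall` gives back each whole match — 3 here.

['"hgey"', '"fzqjs"', '"g43s"']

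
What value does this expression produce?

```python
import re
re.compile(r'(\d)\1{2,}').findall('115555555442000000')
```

A backreference is literal: `\1` must see the identical characters the first group matched.
Matches: at [2:9] match '5555555', group 1 = '5'; at [12:18] match '000000', group 1 = '0'.
With a single group, `findall` returns only what that group captured — 2 items.

['5', '0']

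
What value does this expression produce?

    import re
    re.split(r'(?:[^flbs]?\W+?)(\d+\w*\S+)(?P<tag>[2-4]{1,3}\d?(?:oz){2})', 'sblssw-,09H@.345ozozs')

['sblss', '09H@.3', '45ozoz', 's']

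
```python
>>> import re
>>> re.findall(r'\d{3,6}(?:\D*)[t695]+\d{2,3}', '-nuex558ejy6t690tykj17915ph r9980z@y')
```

['558ejy6t690', '17915ph r9980']

Pattern: 3 to 6 of a digit; then zero or more of a non-digit (non-capturing group); then one or more of one of [t695], then 2 to 3 of a digit.
Matches: at [5:16] → '558ejy6t690'; at [20:33] → '17915ph r9980'.
No capturing groups, so `findall` returns the 2 full match strings.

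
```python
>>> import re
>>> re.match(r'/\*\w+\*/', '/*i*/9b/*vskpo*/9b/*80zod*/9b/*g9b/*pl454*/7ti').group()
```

`re.match` only tries the pattern at the start of the string.
The match spans [0:5] → '/*i*/'.

'/*i*/'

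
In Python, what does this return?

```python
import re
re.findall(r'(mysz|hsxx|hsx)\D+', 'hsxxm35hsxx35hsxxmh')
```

['hsxx', 'hsx', 'hsxx']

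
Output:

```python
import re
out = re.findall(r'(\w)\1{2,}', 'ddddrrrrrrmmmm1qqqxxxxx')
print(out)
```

['d', 'r', 'm', 'q', 'x']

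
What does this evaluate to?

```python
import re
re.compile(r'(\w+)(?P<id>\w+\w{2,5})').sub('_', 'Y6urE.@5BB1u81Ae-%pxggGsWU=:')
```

'_.@_-%_=:'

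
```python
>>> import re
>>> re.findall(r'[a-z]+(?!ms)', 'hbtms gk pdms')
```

`(?!…)`/`(?<!…)` only lets a position through if the neighbouring text does NOT match; no characters are consumed.
`findall` yields the raw match text (3 of them) because the pattern has no groups.

['hbtms', 'gk', 'pdms']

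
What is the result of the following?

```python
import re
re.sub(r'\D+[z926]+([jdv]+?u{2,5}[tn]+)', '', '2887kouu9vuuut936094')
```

'2887936094'

The pattern matches one or more of a non-digit; then one or more of one of [z926]; then one or more of one of [jdv] (lazy), then 2 to 5 of a literal 'u', then one or more of one of [tn] (captured).
`sub` substitutes '' at each match site.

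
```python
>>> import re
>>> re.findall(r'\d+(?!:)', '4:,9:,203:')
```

['20']

Because the assertion is negative and zero-width, positions next to the forbidden text are skipped.
Since nothing is captured, `findall` lists the 1 matched substring directly.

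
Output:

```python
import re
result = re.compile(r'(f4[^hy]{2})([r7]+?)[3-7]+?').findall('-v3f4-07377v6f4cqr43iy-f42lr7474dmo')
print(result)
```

This matches the literal 'f4', then exactly 2 of any character except [hy] (captured); then one or more of one of [r7] (lazy) (captured); then one or more of a character in [3-7] (lazy).
Because the quantifier is non-greedy, it stops expanding at the earliest point where the rest of the pattern can succeed.
Matches: at [3:9] match 'f4-073', groups = ('f4-0', '7'); at [13:19] match 'f4cqr4', groups = ('f4cq', 'r'); at [23:29] match 'f42lr7', groups = ('f42l', 'r').
2 groups means each result is a tuple of 2 captured strings — 3 here.

[('f4-0', '7'), ('f4cq', 'r'), ('f42l', 'r')]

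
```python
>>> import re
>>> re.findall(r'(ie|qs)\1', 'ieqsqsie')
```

['qs']

`\1` is not a pattern — it's the concrete string captured by group 1, re-applied verbatim.
Walking the string: at [2:6] match 'qsqs', group 1 = 'qs'.
Because there's exactly one group, `findall` drops the full match and keeps group 1 from the one hit.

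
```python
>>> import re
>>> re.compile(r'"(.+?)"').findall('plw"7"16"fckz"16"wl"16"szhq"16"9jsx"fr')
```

['7', 'fckz', 'wl', 'szhq', '9jsx']

Lazy quantifiers expand one character at a time until the remainder of the pattern can match.
With a single group, `findall` returns only what that group captured — 5 items.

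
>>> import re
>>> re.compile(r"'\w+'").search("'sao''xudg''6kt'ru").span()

The match spans [0:5] → "'sao'".

(0, 5)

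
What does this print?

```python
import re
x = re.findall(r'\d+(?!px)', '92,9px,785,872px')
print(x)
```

['92', '785', '87']

Because the assertion is negative and zero-width, positions next to the forbidden text are skipped.
Matches: at [0:2] → '92'; at [7:10] → '785'; at [11:13] → '87'.
Since nothing is captured, `findall` lists the 3 matched substrings directly.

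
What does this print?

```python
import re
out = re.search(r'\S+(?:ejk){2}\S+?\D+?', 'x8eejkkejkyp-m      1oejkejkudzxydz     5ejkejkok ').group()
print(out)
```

1oejkejkud

This matches one or more of a non-whitespace character, then the literal 'ejk' repeated 2 times, then one or more of a non-whitespace character (lazy); then one or more of a non-digit (lazy).
Because the quantifier is non-greedy, it stops expanding at the earliest point where the rest of the pattern can succeed.
`re.search` scans for the first position where the pattern succeeds.
The match spans [20:30] → '1oejkejkud'.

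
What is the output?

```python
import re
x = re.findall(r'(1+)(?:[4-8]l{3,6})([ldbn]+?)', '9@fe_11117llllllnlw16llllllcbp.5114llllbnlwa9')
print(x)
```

A `+?`/`*?`/`{m,n}?` starts at its minimum and grows only as far as needed for what follows to match.
Multiple groups make `findall` return tuples — one 2-tuple for each match.

[('1111', 'n'), ('1', 'l'), ('11', 'b')]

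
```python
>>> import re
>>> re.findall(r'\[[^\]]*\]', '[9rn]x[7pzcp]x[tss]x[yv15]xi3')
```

['[9rn]', '[7pzcp]', '[tss]', '[yv15]']

Matches: at [0:5] → '[9rn]'; at [6:13] → '[7pzcp]'; at [14:19] → '[tss]'; at [20:26] → '[yv15]'.
Since nothing is captured, `findall` lists the 4 matched substrings directly.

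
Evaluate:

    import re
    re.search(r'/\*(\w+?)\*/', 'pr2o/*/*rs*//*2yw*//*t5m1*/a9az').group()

`search` walks the string left to right and returns the first match it finds.
The match spans [6:12] → '/*rs*/'.
Captured: group 1 = 'rs'.

'/*rs*/'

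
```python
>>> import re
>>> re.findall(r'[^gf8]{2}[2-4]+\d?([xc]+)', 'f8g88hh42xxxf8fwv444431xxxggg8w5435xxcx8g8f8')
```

Pattern: exactly 2 of any character except [gf8], then one or more of a character in [2-4], then optionally a digit; then one or more of one of [xc] (captured).
Matches: at [5:12] match 'hh42xxx', group 1 = 'xxx'; at [15:26] match 'wv444431xxx', group 1 = 'xxx'; at [30:39] match 'w5435xxcx', group 1 = 'xxcx'.
With a single group, `findall` returns only what that group captured — 3 items.

['xxx', 'xxx', 'xxcx']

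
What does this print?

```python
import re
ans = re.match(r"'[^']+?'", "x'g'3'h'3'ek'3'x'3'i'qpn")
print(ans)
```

None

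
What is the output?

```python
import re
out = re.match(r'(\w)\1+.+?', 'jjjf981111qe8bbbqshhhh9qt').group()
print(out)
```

jjjf

`\1` has to match the exact text group 1 already captured.
`re.match` won't scan ahead — the pattern has to work from the very first character.
The match spans [0:4] → 'jjjf'.
Captured: group 1 = 'j'.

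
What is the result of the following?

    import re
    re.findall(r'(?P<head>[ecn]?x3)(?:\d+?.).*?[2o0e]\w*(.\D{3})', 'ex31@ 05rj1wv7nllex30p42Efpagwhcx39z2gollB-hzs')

[('ex3', '-hzs')]

With 2 capturing groups, `findall` returns a 2-tuple per match.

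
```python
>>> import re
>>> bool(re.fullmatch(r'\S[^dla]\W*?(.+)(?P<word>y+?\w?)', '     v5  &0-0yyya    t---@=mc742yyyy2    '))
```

`re.fullmatch` is like wrapping the pattern in `^…$` (in single-line mode).
Here there's no way to consume every character, so the call returns None, and `bool(None)` is False.

False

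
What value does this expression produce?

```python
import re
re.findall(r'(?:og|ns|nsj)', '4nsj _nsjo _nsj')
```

['ns', 'ns', 'ns']

Alternation isn't longest-match — the leftmost alternative that fits at this position is chosen.
Since nothing is captured, `findall` lists the 3 matched substrings directly.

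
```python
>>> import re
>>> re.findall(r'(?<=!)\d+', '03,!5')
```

Because the assertion is zero-width, the text it checks is not consumed and won't appear in the result.
With no groups in the pattern, `findall` gives back each whole match — 1 here.

['5']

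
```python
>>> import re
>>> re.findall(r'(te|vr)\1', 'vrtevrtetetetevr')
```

After group 1 captures some text, `\1` only succeeds where that same text appears again.
Matches: at [6:10] match 'tete', group 1 = 'te'; at [10:14] match 'tete', group 1 = 'te'.
With a single group, `findall` returns only what that group captured — 2 items.

['te', 'te']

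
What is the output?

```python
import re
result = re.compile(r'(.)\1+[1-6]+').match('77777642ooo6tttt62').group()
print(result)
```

77777642

`re.match` only tries the pattern at the start of the string.
The match spans [0:8] → '77777642'.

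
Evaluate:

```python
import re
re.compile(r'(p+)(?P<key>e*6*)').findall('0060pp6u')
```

[('pp', '6')]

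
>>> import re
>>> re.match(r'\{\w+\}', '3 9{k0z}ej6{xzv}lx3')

`match` is anchored at position 0; if the pattern doesn't fit there, it returns None.
Here the pattern fails at index 0, so the call returns None.

None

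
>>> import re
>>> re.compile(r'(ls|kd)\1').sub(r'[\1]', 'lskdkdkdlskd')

'ls[kd]kdlskd'

After group 1 captures some text, `\1` only succeeds where that same text appears again.
Each match is replaced using the text its own group 1 captured.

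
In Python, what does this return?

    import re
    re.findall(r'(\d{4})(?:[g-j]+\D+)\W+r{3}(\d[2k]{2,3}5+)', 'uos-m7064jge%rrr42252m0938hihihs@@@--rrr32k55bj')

Pattern: exactly 4 of a digit (captured); then one or more of a character in [g-j], then one or more of a non-digit (non-capturing group); then one or more of a non-word character, then exactly 3 of the literal 'r'; then a digit, then 2 to 3 of one of [2k], then one or more of a literal '5' (captured).
Scanning left to right: at [5:20] match '7064jge%rrr4225', groups = ('7064', '4225'); at [22:45] match '0938hihihs@@@--rrr32k55', groups = ('0938', '32k55').
2 groups means each result is a tuple of 2 captured strings — 2 here.

[('7064', '4225'), ('0938', '32k55')]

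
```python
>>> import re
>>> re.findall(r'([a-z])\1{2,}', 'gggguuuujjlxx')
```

After group 1 captures some text, `\1` only succeeds where that same text appears again.
Scanning left to right: at [0:4] match 'gggg', group 1 = 'g'; at [4:8] match 'uuuu', group 1 = 'u'.
Because there's exactly one group, `findall` drops the full match and keeps group 1 from each hit.

['g', 'u']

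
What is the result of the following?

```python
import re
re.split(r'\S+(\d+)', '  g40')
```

This matches one or more of a non-whitespace character; then one or more of a digit (captured).
Matches to split on: at [2:5] → 'g40'.
`re.split` interleaves the captured-group text with the surrounding fragments.

['  ', '0', '']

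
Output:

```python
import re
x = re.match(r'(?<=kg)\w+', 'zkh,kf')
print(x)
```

None

The `(?=…)`/`(?<=…)` assertion just peeks at neighbouring text; it doesn't advance the match position.
`match` is anchored at position 0; if the pattern doesn't fit there, it returns None.
Here position 0 doesn't satisfy it, so the call returns None.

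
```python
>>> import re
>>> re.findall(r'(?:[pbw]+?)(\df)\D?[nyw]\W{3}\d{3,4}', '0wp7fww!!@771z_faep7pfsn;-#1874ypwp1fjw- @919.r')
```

Pattern: one or more of one of [pbw] (lazy) (non-capturing group); then a digit, then a literal 'f' (captured); then optionally a non-digit, then one of [nyw]; then exactly 3 of a non-word character, then 3 to 4 of a digit.
With a single group, `findall` returns only what that group captured — 2 items.

['7f', '1f']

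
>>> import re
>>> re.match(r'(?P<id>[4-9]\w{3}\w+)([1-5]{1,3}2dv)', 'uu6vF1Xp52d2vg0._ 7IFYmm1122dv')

None

Pattern: a character in [4-9], then exactly 3 of a word character, then one or more of a word character (captured as 'id'); then 1 to 3 of a character in [1-5], then the literal '2dv' (captured).
With `match`, the pattern is implicitly anchored at the beginning.
Here position 0 doesn't satisfy it, so the call returns None.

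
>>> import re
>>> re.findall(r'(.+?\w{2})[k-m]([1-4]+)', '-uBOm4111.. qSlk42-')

[('-uBO', '4111'), ('.. qSl', '42')]

The pattern matches one or more of any character (lazy), then exactly 2 of a word character (captured); then a character in [k-m]; then one or more of a character in [1-4] (captured).
Walking the string: at [0:9] match '-uBOm4111', groups = ('-uBO', '4111'); at [9:18] match '.. qSlk42', groups = ('.. qSl', '42').
With 2 capturing groups, `findall` returns a 2-tuple per match.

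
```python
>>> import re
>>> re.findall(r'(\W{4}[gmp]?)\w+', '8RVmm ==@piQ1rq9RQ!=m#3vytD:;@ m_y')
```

[' ==@p', ':;@ m']

This matches exactly 4 of a non-word character, then optionally one of [gmp] (captured); then one or more of a word character.
Matches: at [5:18] match ' ==@piQ1rq9RQ', group 1 = ' ==@p'; at [27:34] match ':;@ m_y', group 1 = ':;@ m'.
With a single group, `findall` returns only what that group captured — 2 items.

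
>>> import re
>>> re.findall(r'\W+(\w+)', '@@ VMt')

The pattern matches one or more of a non-word character; then one or more of a word character (captured).
Scanning left to right: at [0:6] match '@@ VMt', group 1 = 'VMt'.
`findall` collects group 1 from the one match (1 total).

['VMt']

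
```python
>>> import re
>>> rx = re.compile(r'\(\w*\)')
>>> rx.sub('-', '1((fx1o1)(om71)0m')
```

`sub` substitutes '-' at each match site.

'1(--0m'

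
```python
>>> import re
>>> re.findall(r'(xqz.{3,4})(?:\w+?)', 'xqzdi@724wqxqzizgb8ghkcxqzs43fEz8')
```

The pattern matches the literal 'xqz', then 3 to 4 of any character (captured); then one or more of a word character (lazy) (non-capturing group).
With the lazy modifier that quantifier settles for the fewest repetitions that let the rest of the pattern succeed (the atoms after it are unaffected and can still be greedy).
Scanning left to right: at [0:8] match 'xqzdi@72', group 1 = 'xqzdi@7'; at [11:19] match 'xqzizgb8', group 1 = 'xqzizgb'; at [23:31] match 'xqzs43fE', group 1 = 'xqzs43f'.
Because there's exactly one group, `findall` drops the full match and keeps group 1 from each hit.

['xqzdi@7', 'xqzizgb', 'xqzs43f']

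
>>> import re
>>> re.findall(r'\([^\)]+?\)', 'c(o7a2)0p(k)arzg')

['(o7a2)', '(k)']

Scanning left to right: at [1:7] → '(o7a2)'; at [9:12] → '(k)'.
With no groups in the pattern, `findall` gives back each whole match — 2 here.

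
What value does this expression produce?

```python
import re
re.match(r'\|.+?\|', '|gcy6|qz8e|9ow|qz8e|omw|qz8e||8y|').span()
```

`re.match` only tries the pattern at the start of the string.
The match spans [0:6] → '|gcy6|'.

(0, 6)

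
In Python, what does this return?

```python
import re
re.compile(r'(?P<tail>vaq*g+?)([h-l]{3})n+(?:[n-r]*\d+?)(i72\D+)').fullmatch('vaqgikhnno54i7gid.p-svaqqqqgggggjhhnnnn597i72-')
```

None

This matches the literal 'va', then zero or more of the literal 'q', then one or more of the literal 'g' (lazy) (captured as 'tail'); then exactly 3 of a character in [h-l] (captured); then one or more of a literal 'n'; then zero or more of a character in [n-r], then one or more of a digit (lazy) (non-capturing group); then the literal 'i72', then one or more of a non-digit (captured).
For `fullmatch`, every character of the input must be accounted for by the pattern.
Here the pattern can't cover the whole string, so the call returns None.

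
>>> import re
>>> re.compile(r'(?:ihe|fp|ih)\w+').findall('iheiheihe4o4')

['iheiheihe4o4']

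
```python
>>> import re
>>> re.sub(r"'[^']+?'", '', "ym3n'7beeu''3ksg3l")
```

Matches: at [4:11] → "'7beeu'".
Each match is replaced by ''.

"ym3n'3ksg3l"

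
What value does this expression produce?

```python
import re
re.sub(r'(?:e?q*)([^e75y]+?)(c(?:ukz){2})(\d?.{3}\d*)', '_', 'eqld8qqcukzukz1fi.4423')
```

'_'

Pattern: optionally a literal 'e', then zero or more of a literal 'q' (non-capturing group); then one or more of any character except [e75y] (lazy) (captured); then a literal 'c', then the literal 'ukz' repeated 2 times (captured); then optionally a digit, then exactly 3 of any character, then zero or more of a digit (captured).
Matches: at [0:22] → 'eqld8qqcukzukz1fi.4423'.
Every occurrence is swapped for '_'.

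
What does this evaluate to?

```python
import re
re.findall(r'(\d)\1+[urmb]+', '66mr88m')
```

`\1` is not a pattern — it's the concrete string captured by group 1, re-applied verbatim.
`findall` collects group 1 from each match (2 total).

['6', '8']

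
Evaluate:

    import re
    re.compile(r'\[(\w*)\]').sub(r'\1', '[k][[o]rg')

Matches: at [0:3] → '[k]'; at [4:7] → '[o]'.
The replacement refers to a captured group, so each match is rewritten using its own captured text.

'k[org'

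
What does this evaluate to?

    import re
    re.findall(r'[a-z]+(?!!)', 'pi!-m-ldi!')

['p', 'm', 'ld']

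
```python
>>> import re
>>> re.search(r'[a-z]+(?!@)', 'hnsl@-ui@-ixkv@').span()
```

(0, 3)

`(?!…)`/`(?<!…)` only lets a position through if the neighbouring text does NOT match; no characters are consumed.
The match spans [0:3] → 'hns'.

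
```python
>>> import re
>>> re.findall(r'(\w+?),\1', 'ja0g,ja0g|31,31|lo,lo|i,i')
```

['ja0g', '31', 'lo', 'i']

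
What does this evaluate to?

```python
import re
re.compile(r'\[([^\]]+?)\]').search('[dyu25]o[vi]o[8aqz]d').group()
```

'[dyu25]'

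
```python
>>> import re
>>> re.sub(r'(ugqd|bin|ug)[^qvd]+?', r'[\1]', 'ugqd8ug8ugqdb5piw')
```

'[ugqd][ug][ugqd]5piw'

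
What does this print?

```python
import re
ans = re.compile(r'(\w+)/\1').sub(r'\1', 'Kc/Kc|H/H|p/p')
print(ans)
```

Kc|H|p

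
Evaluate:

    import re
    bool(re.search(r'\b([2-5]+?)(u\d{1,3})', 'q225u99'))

False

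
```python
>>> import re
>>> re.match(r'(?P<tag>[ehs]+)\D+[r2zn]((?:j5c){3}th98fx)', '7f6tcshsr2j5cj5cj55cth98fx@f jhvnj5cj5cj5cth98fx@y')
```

`match` is anchored at position 0; if the pattern doesn't fit there, it returns None.
Here position 0 doesn't satisfy it, so the call returns None.

None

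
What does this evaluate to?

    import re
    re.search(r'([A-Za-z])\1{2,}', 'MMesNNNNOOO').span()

`\1` has to match the exact text group 1 already captured.
The match spans [4:8] → 'NNNN'.

(4, 8)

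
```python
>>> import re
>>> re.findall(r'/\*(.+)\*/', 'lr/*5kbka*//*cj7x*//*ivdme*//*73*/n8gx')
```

['5kbka*//*cj7x*//*ivdme*//*73']

Matches: at [2:34] match '/*5kbka*//*cj7x*//*ivdme*//*73*/', group 1 = '5kbka*//*cj7x*//*ivdme*//*73'.
One capturing group, so `findall` returns just the captured substring from the one match — 1 in all.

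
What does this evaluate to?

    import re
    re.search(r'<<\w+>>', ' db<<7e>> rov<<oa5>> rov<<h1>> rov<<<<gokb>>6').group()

'<<7e>>'

`search` walks the string left to right and returns the first match it finds.
The match spans [3:9] → '<<7e>>'.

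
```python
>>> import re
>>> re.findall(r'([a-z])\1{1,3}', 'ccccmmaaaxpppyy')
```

['c', 'm', 'a', 'p', 'y']

After group 1 captures some text, `\1` only succeeds where that same text appears again.
`findall` collects group 1 from each match (5 total).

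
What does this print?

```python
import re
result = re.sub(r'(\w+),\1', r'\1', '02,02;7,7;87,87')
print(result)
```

`\1` is not a pattern — it's the concrete string captured by group 1, re-applied verbatim.
Matches: at [0:5] → '02,02'; at [6:9] → '7,7'; at [10:15] → '87,87'.
The replacement refers to a captured group, so each match is rewritten using its own captured text.

02;7;87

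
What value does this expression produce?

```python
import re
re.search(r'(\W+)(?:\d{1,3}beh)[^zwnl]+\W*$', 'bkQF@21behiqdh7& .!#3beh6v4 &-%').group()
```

'@21behiqdh7& .!#3beh6v4 &-%'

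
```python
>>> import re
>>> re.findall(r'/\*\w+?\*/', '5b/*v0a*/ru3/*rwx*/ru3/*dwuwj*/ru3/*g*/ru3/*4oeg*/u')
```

['/*v0a*/', '/*rwx*/', '/*dwuwj*/', '/*g*/', '/*4oeg*/']

Matches: at [2:9] → '/*v0a*/'; at [12:19] → '/*rwx*/'; at [22:31] → '/*dwuwj*/'; at [34:39] → '/*g*/'; at [42:50] → '/*4oeg*/'.
`findall` yields the raw match text (5 of them) because the pattern has no groups.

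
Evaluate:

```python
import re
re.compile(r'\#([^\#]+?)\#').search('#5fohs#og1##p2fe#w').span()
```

(0, 7)

`re.search` tries every starting position until one works.
The match spans [0:7] → '#5fohs#'.
Captured: group 1 = '5fohs'.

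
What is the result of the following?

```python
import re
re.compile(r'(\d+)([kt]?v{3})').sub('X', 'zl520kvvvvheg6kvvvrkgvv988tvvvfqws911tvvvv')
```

Pattern: one or more of a digit (captured); then optionally one of [kt], then exactly 3 of the literal 'v' (captured).
Matches: at [2:9] → '520kvvv'; at [13:18] → '6kvvv'; at [23:30] → '988tvvv'; at [34:41] → '911tvvv'.
`sub` substitutes 'X' at each match site.

'zlXvhegXrkgvvXfqwsXv'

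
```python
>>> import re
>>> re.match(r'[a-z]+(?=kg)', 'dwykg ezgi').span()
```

(0, 3)

Because the assertion is zero-width, the text it checks is not consumed and won't appear in the result.
`re.match` only tries the pattern at the start of the string.
The match spans [0:3] → 'dwy'.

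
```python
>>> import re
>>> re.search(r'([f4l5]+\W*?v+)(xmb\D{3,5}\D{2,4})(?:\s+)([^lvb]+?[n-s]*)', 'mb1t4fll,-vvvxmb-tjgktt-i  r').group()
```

'4fll,-vvvxmb-tjgktt-i  r'

Pattern: one or more of one of [f4l5], then zero or more of a non-word character (lazy), then one or more of a literal 'v' (captured); then the literal 'xmb', then 3 to 5 of a non-digit, then 2 to 4 of a non-digit (captured); then one or more of whitespace (non-capturing group); then one or more of any character except [lvb] (lazy), then zero or more of a character in [n-s] (captured).
The match spans [4:28] → '4fll,-vvvxmb-tjgktt-i  r'.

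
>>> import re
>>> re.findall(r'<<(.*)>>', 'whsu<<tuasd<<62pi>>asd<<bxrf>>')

['tuasd<<62pi>>asd<<bxrf']

Scanning left to right: at [4:30] match '<<tuasd<<62pi>>asd<<bxrf>>', group 1 = 'tuasd<<62pi>>asd<<bxrf'.
`findall` collects group 1 from the one match (1 total).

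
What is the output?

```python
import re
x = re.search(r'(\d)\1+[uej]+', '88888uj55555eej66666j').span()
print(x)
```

(0, 7)

`\1` has to match the exact text group 1 already captured.
`re.search` scans for the first position where the pattern succeeds.
The match spans [0:7] → '88888uj'.
Captured: group 1 = '8'.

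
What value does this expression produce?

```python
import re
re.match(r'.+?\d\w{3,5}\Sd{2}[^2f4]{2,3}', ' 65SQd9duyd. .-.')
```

This matches one or more of any character (lazy), then a digit, then 3 to 5 of a word character; then a non-whitespace character, then exactly 2 of a literal 'd', then 2 to 3 of any character except [2f4].
`re.match` only tries the pattern at the start of the string.
Here the string doesn't start with a match, so the call returns None.

None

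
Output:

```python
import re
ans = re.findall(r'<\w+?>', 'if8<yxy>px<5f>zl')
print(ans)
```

['<yxy>', '<5f>']

Matches: at [3:8] → '<yxy>'; at [10:14] → '<5f>'.
With no groups in the pattern, `findall` gives back each whole match — 2 here.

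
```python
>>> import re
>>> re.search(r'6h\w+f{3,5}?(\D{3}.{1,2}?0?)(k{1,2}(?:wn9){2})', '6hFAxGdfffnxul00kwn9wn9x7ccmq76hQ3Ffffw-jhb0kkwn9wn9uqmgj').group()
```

This matches the literal '6h', then one or more of a word character, then 3 to 5 of a literal 'f' (lazy); then exactly 3 of a non-digit, then 1 to 2 of any character (lazy), then optionally the literal '0' (captured); then 1 to 2 of a literal 'k', then the literal 'wn9' repeated 2 times (captured).
`search` walks the string left to right and returns the first match it finds.
The match spans [0:52] → '6hFAxGdfffnxul00kwn9wn9x7ccmq76hQ3Ffffw-jhb0kkwn9wn9'.
Captured: group 1 = 'w-jhb0', group 2 = 'kkwn9wn9'.

'6hFAxGdfffnxul00kwn9wn9x7ccmq76hQ3Ffffw-jhb0kkwn9wn9'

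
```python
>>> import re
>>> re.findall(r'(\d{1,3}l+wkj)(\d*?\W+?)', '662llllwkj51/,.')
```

Pattern: 1 to 3 of a digit, then one or more of the literal 'l', then the literal 'wkj' (captured); then zero or more of a digit (lazy), then one or more of a non-word character (lazy) (captured).
A `+?`/`*?`/`{m,n}?` starts at its minimum and grows only as far as needed for what follows to match.
Matches: at [0:13] match '662llllwkj51/', groups = ('662llllwkj', '51/').
With 2 capturing groups, `findall` returns a 2-tuple per match.

[('662llllwkj', '51/')]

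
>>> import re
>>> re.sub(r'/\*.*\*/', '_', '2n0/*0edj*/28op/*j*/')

'2n0_'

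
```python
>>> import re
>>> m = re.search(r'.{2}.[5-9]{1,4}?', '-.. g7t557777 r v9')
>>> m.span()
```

(2, 6)

This matches exactly 2 of any character, then any character; then 1 to 4 of a character in [5-9] (lazy).
The match spans [2:6] → '. g7'.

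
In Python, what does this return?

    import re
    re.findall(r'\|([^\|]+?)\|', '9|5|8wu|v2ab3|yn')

['5', 'v2ab3']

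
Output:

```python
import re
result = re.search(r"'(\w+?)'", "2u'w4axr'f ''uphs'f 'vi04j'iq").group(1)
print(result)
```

The match spans [2:9] → "'w4axr'".
Captured: group 1 = 'w4axr'.

w4axr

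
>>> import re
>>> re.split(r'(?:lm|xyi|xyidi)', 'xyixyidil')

['', '', 'dil']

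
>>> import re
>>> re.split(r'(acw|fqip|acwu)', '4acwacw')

`re.split` interleaves the captured-group text with the surrounding fragments.

['4', 'acw', '', 'acw', '']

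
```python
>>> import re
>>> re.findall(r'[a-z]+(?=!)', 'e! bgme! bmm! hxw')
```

Lookahead/lookbehind check context without consuming it, so the matched span excludes the asserted characters.
Since nothing is captured, `findall` lists the 3 matched substrings directly.

['e', 'bgme', 'bmm']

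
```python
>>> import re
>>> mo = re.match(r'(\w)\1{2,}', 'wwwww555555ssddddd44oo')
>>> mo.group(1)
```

The match spans [0:5] → 'wwwww'.
Captured: group 1 = 'w'.

'w'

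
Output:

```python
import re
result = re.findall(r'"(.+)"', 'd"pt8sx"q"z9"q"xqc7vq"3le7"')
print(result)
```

Walking the string: at [1:27] match '"pt8sx"q"z9"q"xqc7vq"3le7"', group 1 = 'pt8sx"q"z9"q"xqc7vq"3le7'.
`findall` collects group 1 from the one match (1 total).

['pt8sx"q"z9"q"xqc7vq"3le7']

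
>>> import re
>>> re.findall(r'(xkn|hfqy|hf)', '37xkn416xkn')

['xkn', 'xkn']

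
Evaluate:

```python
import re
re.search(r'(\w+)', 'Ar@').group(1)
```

This matches one or more of a word character (captured).
`search` walks the string left to right and returns the first match it finds.
The match spans [0:2] → 'Ar'.
Captured: group 1 = 'Ar'.

'Ar'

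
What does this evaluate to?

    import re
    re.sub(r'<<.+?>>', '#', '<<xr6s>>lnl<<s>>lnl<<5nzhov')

Because the quantifier is non-greedy, it stops expanding at the earliest point where the rest of the pattern can succeed.
Matches: at [0:8] → '<<xr6s>>'; at [11:16] → '<<s>>'.
Every occurrence is swapped for '#'.

'#lnl#lnl<<5nzhov'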